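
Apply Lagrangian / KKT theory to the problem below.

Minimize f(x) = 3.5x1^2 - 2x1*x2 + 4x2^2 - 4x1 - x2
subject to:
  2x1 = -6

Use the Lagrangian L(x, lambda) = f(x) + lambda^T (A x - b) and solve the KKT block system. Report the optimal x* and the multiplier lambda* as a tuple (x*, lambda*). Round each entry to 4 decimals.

Form the Lagrangian:
  L(x, lambda) = (1/2) x^T Q x + c^T x + lambda^T (A x - b)
Stationarity (grad_x L = 0): Q x + c + A^T lambda = 0.
Primal feasibility: A x = b.

This gives the KKT block system:
  [ Q   A^T ] [ x     ]   [-c ]
  [ A    0  ] [ lambda ] = [ b ]

Solving the linear system:
  x*      = (-3, -0.625)
  lambda* = (11.875)
  f(x*)   = 41.9375

x* = (-3, -0.625), lambda* = (11.875)


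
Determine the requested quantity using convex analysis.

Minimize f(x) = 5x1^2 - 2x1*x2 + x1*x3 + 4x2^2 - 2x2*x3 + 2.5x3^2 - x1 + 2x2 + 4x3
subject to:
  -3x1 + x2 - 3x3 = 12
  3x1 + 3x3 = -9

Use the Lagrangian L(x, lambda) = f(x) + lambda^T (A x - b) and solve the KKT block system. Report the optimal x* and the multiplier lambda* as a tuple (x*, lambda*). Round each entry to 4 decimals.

Form the Lagrangian:
  L(x, lambda) = (1/2) x^T Q x + c^T x + lambda^T (A x - b)
Stationarity (grad_x L = 0): Q x + c + A^T lambda = 0.
Primal feasibility: A x = b.

This gives the KKT block system:
  [ Q   A^T ] [ x     ]   [-c ]
  [ A    0  ] [ lambda ] = [ b ]

Solving the linear system:
  x*      = (-0.5385, 3, -2.4615)
  lambda* = (-32, -27.0513)
  f(x*)   = 68.6154

x* = (-0.5385, 3, -2.4615), lambda* = (-32, -27.0513)


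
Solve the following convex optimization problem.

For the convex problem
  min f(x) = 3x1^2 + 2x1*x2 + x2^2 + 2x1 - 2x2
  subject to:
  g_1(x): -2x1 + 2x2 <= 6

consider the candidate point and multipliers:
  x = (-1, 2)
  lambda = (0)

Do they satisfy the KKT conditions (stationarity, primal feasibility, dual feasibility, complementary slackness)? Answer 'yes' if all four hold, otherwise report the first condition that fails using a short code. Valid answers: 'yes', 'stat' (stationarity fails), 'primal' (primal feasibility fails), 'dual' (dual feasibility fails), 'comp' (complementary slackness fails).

Gradient of f: grad f(x) = Q x + c = (0, 0)
Constraint values g_i(x) = a_i^T x - b_i:
  g_1((-1, 2)) = 0
Stationarity residual: grad f(x) + sum_i lambda_i a_i = (0, 0)
  -> stationarity OK
Primal feasibility (all g_i <= 0): OK
Dual feasibility (all lambda_i >= 0): OK
Complementary slackness (lambda_i * g_i(x) = 0 for all i): OK

Verdict: yes, KKT holds.

yes


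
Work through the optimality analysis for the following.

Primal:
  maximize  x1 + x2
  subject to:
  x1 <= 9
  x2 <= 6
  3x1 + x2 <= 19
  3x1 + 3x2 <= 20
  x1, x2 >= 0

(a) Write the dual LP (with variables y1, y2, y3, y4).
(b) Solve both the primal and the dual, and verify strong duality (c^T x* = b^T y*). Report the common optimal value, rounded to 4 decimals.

The standard primal-dual pair for 'max c^T x s.t. A x <= b, x >= 0' is:
  Dual:  min b^T y  s.t.  A^T y >= c,  y >= 0.

So the dual LP is:
  minimize  9y1 + 6y2 + 19y3 + 20y4
  subject to:
    y1 + 3y3 + 3y4 >= 1
    y2 + y3 + 3y4 >= 1
    y1, y2, y3, y4 >= 0

Solving the primal: x* = (6.1667, 0.5).
  primal value c^T x* = 6.6667.
Solving the dual: y* = (0, 0, 0, 0.3333).
  dual value b^T y* = 6.6667.
Strong duality: c^T x* = b^T y*. Confirmed.

6.6667


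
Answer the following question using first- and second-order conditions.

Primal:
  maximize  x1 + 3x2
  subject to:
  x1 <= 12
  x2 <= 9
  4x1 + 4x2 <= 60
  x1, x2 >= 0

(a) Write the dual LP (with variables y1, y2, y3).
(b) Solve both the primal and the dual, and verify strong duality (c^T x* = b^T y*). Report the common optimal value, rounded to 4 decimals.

The standard primal-dual pair for 'max c^T x s.t. A x <= b, x >= 0' is:
  Dual:  min b^T y  s.t.  A^T y >= c,  y >= 0.

So the dual LP is:
  minimize  12y1 + 9y2 + 60y3
  subject to:
    y1 + 4y3 >= 1
    y2 + 4y3 >= 3
    y1, y2, y3 >= 0

Solving the primal: x* = (6, 9).
  primal value c^T x* = 33.
Solving the dual: y* = (0, 2, 0.25).
  dual value b^T y* = 33.
Strong duality: c^T x* = b^T y*. Confirmed.

33


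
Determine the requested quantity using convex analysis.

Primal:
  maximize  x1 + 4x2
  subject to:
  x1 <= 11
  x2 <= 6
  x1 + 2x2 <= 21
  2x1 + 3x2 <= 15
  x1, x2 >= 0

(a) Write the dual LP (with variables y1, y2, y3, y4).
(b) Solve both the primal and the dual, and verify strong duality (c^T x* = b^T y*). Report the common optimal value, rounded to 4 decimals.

The standard primal-dual pair for 'max c^T x s.t. A x <= b, x >= 0' is:
  Dual:  min b^T y  s.t.  A^T y >= c,  y >= 0.

So the dual LP is:
  minimize  11y1 + 6y2 + 21y3 + 15y4
  subject to:
    y1 + y3 + 2y4 >= 1
    y2 + 2y3 + 3y4 >= 4
    y1, y2, y3, y4 >= 0

Solving the primal: x* = (0, 5).
  primal value c^T x* = 20.
Solving the dual: y* = (0, 0, 0, 1.3333).
  dual value b^T y* = 20.
Strong duality: c^T x* = b^T y*. Confirmed.

20


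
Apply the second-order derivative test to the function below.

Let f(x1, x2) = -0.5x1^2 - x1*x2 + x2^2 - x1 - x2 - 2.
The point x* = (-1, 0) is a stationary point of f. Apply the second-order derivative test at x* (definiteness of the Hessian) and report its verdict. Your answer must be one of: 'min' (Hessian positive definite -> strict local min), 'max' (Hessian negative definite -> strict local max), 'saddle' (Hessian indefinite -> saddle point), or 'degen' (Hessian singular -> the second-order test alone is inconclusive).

Compute the Hessian H = grad^2 f:
  H = [[-1, -1], [-1, 2]]
Verify stationarity: grad f(x*) = H x* + g = (0, 0).
Eigenvalues of H: -1.3028, 2.3028.
Eigenvalues have mixed signs, so H is indefinite -> x* is a saddle point.

saddle


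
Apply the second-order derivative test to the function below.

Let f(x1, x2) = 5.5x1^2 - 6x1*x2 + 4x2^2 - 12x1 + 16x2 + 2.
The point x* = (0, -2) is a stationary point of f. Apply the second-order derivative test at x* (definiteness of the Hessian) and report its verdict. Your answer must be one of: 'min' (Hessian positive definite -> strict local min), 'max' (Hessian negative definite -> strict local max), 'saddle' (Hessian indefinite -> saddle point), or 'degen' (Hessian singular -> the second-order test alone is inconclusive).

Compute the Hessian H = grad^2 f:
  H = [[11, -6], [-6, 8]]
Verify stationarity: grad f(x*) = H x* + g = (0, 0).
Eigenvalues of H: 3.3153, 15.6847.
Both eigenvalues > 0, so H is positive definite -> x* is a strict local min.

min


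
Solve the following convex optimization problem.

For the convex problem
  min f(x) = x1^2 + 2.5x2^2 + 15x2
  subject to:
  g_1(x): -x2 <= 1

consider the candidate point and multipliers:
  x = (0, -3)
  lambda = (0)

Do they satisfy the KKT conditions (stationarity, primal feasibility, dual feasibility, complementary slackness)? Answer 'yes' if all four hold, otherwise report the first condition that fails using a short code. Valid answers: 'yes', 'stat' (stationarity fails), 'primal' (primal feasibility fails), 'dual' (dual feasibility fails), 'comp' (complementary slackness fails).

Gradient of f: grad f(x) = Q x + c = (0, 0)
Constraint values g_i(x) = a_i^T x - b_i:
  g_1((0, -3)) = 2
Stationarity residual: grad f(x) + sum_i lambda_i a_i = (0, 0)
  -> stationarity OK
Primal feasibility (all g_i <= 0): FAILS
Dual feasibility (all lambda_i >= 0): OK
Complementary slackness (lambda_i * g_i(x) = 0 for all i): OK

Verdict: the first failing condition is primal_feasibility -> primal.

primal


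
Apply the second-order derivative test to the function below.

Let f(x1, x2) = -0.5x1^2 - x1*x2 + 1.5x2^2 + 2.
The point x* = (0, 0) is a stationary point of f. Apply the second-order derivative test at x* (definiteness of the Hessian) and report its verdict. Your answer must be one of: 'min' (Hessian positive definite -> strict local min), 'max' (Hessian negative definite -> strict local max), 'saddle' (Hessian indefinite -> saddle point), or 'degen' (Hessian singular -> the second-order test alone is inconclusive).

Compute the Hessian H = grad^2 f:
  H = [[-1, -1], [-1, 3]]
Verify stationarity: grad f(x*) = H x* + g = (0, 0).
Eigenvalues of H: -1.2361, 3.2361.
Eigenvalues have mixed signs, so H is indefinite -> x* is a saddle point.

saddle


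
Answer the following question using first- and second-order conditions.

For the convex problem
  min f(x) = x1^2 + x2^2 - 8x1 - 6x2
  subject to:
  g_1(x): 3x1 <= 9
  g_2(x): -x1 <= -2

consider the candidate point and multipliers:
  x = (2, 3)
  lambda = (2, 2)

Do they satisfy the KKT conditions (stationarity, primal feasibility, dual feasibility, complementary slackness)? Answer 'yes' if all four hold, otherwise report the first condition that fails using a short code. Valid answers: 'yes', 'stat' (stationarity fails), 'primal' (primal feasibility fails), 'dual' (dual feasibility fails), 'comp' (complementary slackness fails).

Gradient of f: grad f(x) = Q x + c = (-4, 0)
Constraint values g_i(x) = a_i^T x - b_i:
  g_1((2, 3)) = -3
  g_2((2, 3)) = 0
Stationarity residual: grad f(x) + sum_i lambda_i a_i = (0, 0)
  -> stationarity OK
Primal feasibility (all g_i <= 0): OK
Dual feasibility (all lambda_i >= 0): OK
Complementary slackness (lambda_i * g_i(x) = 0 for all i): FAILS

Verdict: the first failing condition is complementary_slackness -> comp.

comp


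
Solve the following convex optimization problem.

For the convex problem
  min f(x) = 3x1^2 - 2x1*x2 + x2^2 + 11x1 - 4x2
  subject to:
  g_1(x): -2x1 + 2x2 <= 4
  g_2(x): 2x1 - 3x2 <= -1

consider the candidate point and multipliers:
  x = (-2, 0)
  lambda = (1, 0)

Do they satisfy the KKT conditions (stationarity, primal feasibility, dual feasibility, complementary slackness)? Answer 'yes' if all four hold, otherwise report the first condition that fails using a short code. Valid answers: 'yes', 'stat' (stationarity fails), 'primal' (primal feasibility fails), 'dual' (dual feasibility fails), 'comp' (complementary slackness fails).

Gradient of f: grad f(x) = Q x + c = (-1, 0)
Constraint values g_i(x) = a_i^T x - b_i:
  g_1((-2, 0)) = 0
  g_2((-2, 0)) = -3
Stationarity residual: grad f(x) + sum_i lambda_i a_i = (-3, 2)
  -> stationarity FAILS
Primal feasibility (all g_i <= 0): OK
Dual feasibility (all lambda_i >= 0): OK
Complementary slackness (lambda_i * g_i(x) = 0 for all i): OK

Verdict: the first failing condition is stationarity -> stat.

stat


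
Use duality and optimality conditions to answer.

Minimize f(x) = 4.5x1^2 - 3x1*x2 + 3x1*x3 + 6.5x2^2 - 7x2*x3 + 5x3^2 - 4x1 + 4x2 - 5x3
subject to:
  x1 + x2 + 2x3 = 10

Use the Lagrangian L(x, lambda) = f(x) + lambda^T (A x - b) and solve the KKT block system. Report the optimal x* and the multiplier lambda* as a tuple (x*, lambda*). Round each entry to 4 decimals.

Form the Lagrangian:
  L(x, lambda) = (1/2) x^T Q x + c^T x + lambda^T (A x - b)
Stationarity (grad_x L = 0): Q x + c + A^T lambda = 0.
Primal feasibility: A x = b.

This gives the KKT block system:
  [ Q   A^T ] [ x     ]   [-c ]
  [ A    0  ] [ lambda ] = [ b ]

Solving the linear system:
  x*      = (0.9444, 2.3148, 3.3704)
  lambda* = (-7.6667)
  f(x*)   = 32.6481

x* = (0.9444, 2.3148, 3.3704), lambda* = (-7.6667)


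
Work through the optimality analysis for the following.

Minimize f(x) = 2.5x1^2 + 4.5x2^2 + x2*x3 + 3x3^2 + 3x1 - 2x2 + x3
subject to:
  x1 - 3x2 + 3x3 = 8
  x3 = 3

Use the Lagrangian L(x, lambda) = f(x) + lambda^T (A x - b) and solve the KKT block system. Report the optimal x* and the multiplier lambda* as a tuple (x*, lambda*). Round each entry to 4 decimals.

Form the Lagrangian:
  L(x, lambda) = (1/2) x^T Q x + c^T x + lambda^T (A x - b)
Stationarity (grad_x L = 0): Q x + c + A^T lambda = 0.
Primal feasibility: A x = b.

This gives the KKT block system:
  [ Q   A^T ] [ x     ]   [-c ]
  [ A    0  ] [ lambda ] = [ b ]

Solving the linear system:
  x*      = (-0.7222, 0.0926, 3)
  lambda* = (0.6111, -20.9259)
  f(x*)   = 29.2685

x* = (-0.7222, 0.0926, 3), lambda* = (0.6111, -20.9259)


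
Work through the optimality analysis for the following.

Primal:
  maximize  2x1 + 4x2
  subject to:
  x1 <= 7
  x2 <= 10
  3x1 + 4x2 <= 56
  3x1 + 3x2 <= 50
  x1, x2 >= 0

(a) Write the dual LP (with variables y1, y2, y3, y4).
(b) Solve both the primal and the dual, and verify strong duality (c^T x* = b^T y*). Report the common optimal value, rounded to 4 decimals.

The standard primal-dual pair for 'max c^T x s.t. A x <= b, x >= 0' is:
  Dual:  min b^T y  s.t.  A^T y >= c,  y >= 0.

So the dual LP is:
  minimize  7y1 + 10y2 + 56y3 + 50y4
  subject to:
    y1 + 3y3 + 3y4 >= 2
    y2 + 4y3 + 3y4 >= 4
    y1, y2, y3, y4 >= 0

Solving the primal: x* = (5.3333, 10).
  primal value c^T x* = 50.6667.
Solving the dual: y* = (0, 1.3333, 0.6667, 0).
  dual value b^T y* = 50.6667.
Strong duality: c^T x* = b^T y*. Confirmed.

50.6667


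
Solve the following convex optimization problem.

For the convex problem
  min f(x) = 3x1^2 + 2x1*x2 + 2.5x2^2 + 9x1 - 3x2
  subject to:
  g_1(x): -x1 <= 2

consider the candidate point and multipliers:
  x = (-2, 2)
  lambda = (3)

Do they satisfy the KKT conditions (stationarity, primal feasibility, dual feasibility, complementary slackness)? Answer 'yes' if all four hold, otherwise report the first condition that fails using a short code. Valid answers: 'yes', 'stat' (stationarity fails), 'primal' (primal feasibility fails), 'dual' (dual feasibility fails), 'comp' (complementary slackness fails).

Gradient of f: grad f(x) = Q x + c = (1, 3)
Constraint values g_i(x) = a_i^T x - b_i:
  g_1((-2, 2)) = 0
Stationarity residual: grad f(x) + sum_i lambda_i a_i = (-2, 3)
  -> stationarity FAILS
Primal feasibility (all g_i <= 0): OK
Dual feasibility (all lambda_i >= 0): OK
Complementary slackness (lambda_i * g_i(x) = 0 for all i): OK

Verdict: the first failing condition is stationarity -> stat.

stat


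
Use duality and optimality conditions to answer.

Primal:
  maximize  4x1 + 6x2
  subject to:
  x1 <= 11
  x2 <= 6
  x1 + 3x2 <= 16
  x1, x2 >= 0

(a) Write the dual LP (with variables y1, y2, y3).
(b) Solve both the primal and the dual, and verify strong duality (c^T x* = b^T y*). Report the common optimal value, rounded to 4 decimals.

The standard primal-dual pair for 'max c^T x s.t. A x <= b, x >= 0' is:
  Dual:  min b^T y  s.t.  A^T y >= c,  y >= 0.

So the dual LP is:
  minimize  11y1 + 6y2 + 16y3
  subject to:
    y1 + y3 >= 4
    y2 + 3y3 >= 6
    y1, y2, y3 >= 0

Solving the primal: x* = (11, 1.6667).
  primal value c^T x* = 54.
Solving the dual: y* = (2, 0, 2).
  dual value b^T y* = 54.
Strong duality: c^T x* = b^T y*. Confirmed.

54


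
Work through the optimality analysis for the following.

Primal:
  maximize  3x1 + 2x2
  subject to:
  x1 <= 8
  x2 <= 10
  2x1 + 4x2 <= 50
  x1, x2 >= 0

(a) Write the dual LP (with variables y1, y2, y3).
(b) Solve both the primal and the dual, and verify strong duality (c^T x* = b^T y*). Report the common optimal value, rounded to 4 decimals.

The standard primal-dual pair for 'max c^T x s.t. A x <= b, x >= 0' is:
  Dual:  min b^T y  s.t.  A^T y >= c,  y >= 0.

So the dual LP is:
  minimize  8y1 + 10y2 + 50y3
  subject to:
    y1 + 2y3 >= 3
    y2 + 4y3 >= 2
    y1, y2, y3 >= 0

Solving the primal: x* = (8, 8.5).
  primal value c^T x* = 41.
Solving the dual: y* = (2, 0, 0.5).
  dual value b^T y* = 41.
Strong duality: c^T x* = b^T y*. Confirmed.

41


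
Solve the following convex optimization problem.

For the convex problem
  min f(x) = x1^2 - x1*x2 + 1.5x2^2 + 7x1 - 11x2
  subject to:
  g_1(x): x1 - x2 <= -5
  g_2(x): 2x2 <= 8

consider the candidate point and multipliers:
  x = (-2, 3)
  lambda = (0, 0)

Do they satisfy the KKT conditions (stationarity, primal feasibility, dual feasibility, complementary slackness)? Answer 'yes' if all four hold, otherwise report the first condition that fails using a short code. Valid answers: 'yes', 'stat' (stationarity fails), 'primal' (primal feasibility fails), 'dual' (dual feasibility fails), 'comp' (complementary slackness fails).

Gradient of f: grad f(x) = Q x + c = (0, 0)
Constraint values g_i(x) = a_i^T x - b_i:
  g_1((-2, 3)) = 0
  g_2((-2, 3)) = -2
Stationarity residual: grad f(x) + sum_i lambda_i a_i = (0, 0)
  -> stationarity OK
Primal feasibility (all g_i <= 0): OK
Dual feasibility (all lambda_i >= 0): OK
Complementary slackness (lambda_i * g_i(x) = 0 for all i): OK

Verdict: yes, KKT holds.

yes


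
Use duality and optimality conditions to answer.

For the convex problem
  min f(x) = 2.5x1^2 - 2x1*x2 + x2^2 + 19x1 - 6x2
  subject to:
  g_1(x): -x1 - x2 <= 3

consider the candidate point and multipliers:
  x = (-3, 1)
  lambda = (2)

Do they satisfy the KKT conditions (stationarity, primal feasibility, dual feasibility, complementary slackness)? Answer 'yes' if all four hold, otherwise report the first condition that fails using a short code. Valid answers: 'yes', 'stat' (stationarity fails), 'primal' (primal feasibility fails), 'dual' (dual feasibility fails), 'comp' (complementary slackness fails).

Gradient of f: grad f(x) = Q x + c = (2, 2)
Constraint values g_i(x) = a_i^T x - b_i:
  g_1((-3, 1)) = -1
Stationarity residual: grad f(x) + sum_i lambda_i a_i = (0, 0)
  -> stationarity OK
Primal feasibility (all g_i <= 0): OK
Dual feasibility (all lambda_i >= 0): OK
Complementary slackness (lambda_i * g_i(x) = 0 for all i): FAILS

Verdict: the first failing condition is complementary_slackness -> comp.

comp


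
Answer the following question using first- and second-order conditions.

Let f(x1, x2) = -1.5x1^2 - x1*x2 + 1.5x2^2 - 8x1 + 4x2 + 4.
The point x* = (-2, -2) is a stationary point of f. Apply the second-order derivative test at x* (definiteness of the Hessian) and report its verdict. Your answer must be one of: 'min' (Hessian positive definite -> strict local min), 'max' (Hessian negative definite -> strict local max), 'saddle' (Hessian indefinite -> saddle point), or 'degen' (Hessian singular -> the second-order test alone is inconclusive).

Compute the Hessian H = grad^2 f:
  H = [[-3, -1], [-1, 3]]
Verify stationarity: grad f(x*) = H x* + g = (0, 0).
Eigenvalues of H: -3.1623, 3.1623.
Eigenvalues have mixed signs, so H is indefinite -> x* is a saddle point.

saddle


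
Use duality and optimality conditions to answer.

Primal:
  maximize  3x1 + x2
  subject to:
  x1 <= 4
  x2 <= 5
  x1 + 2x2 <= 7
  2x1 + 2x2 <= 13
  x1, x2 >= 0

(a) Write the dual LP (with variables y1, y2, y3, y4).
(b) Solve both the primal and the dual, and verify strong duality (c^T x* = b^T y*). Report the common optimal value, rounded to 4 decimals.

The standard primal-dual pair for 'max c^T x s.t. A x <= b, x >= 0' is:
  Dual:  min b^T y  s.t.  A^T y >= c,  y >= 0.

So the dual LP is:
  minimize  4y1 + 5y2 + 7y3 + 13y4
  subject to:
    y1 + y3 + 2y4 >= 3
    y2 + 2y3 + 2y4 >= 1
    y1, y2, y3, y4 >= 0

Solving the primal: x* = (4, 1.5).
  primal value c^T x* = 13.5.
Solving the dual: y* = (2.5, 0, 0.5, 0).
  dual value b^T y* = 13.5.
Strong duality: c^T x* = b^T y*. Confirmed.

13.5


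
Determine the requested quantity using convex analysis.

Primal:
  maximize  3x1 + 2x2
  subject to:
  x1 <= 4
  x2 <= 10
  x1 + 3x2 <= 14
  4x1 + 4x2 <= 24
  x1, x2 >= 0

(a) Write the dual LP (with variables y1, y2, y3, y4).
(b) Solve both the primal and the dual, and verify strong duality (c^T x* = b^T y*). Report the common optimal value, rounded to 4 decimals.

The standard primal-dual pair for 'max c^T x s.t. A x <= b, x >= 0' is:
  Dual:  min b^T y  s.t.  A^T y >= c,  y >= 0.

So the dual LP is:
  minimize  4y1 + 10y2 + 14y3 + 24y4
  subject to:
    y1 + y3 + 4y4 >= 3
    y2 + 3y3 + 4y4 >= 2
    y1, y2, y3, y4 >= 0

Solving the primal: x* = (4, 2).
  primal value c^T x* = 16.
Solving the dual: y* = (1, 0, 0, 0.5).
  dual value b^T y* = 16.
Strong duality: c^T x* = b^T y*. Confirmed.

16


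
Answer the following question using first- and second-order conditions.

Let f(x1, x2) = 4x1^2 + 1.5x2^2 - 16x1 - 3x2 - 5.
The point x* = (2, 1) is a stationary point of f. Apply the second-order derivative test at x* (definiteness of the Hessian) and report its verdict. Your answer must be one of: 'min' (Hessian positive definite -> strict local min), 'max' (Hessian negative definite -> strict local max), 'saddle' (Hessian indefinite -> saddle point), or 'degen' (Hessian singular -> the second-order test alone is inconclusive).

Compute the Hessian H = grad^2 f:
  H = [[8, 0], [0, 3]]
Verify stationarity: grad f(x*) = H x* + g = (0, 0).
Eigenvalues of H: 3, 8.
Both eigenvalues > 0, so H is positive definite -> x* is a strict local min.

min


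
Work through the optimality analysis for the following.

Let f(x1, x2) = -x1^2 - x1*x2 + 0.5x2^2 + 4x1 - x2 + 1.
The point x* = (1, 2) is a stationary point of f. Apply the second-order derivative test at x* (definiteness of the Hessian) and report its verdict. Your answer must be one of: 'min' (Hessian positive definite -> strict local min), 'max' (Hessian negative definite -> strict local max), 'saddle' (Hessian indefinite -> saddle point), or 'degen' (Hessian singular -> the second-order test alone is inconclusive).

Compute the Hessian H = grad^2 f:
  H = [[-2, -1], [-1, 1]]
Verify stationarity: grad f(x*) = H x* + g = (0, 0).
Eigenvalues of H: -2.3028, 1.3028.
Eigenvalues have mixed signs, so H is indefinite -> x* is a saddle point.

saddle


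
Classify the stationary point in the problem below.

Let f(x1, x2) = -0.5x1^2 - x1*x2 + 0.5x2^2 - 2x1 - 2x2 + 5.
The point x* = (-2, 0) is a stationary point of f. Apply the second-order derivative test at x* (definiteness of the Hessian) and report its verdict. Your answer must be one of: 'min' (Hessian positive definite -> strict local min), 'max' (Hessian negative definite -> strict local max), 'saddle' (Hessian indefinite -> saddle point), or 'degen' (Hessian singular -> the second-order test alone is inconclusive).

Compute the Hessian H = grad^2 f:
  H = [[-1, -1], [-1, 1]]
Verify stationarity: grad f(x*) = H x* + g = (0, 0).
Eigenvalues of H: -1.4142, 1.4142.
Eigenvalues have mixed signs, so H is indefinite -> x* is a saddle point.

saddle


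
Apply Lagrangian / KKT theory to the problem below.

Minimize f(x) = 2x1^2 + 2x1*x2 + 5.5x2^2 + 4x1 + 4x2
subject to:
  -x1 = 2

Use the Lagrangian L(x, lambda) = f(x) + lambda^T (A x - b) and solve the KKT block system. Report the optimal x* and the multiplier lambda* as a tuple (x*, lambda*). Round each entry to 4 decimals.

Form the Lagrangian:
  L(x, lambda) = (1/2) x^T Q x + c^T x + lambda^T (A x - b)
Stationarity (grad_x L = 0): Q x + c + A^T lambda = 0.
Primal feasibility: A x = b.

This gives the KKT block system:
  [ Q   A^T ] [ x     ]   [-c ]
  [ A    0  ] [ lambda ] = [ b ]

Solving the linear system:
  x*      = (-2, 0)
  lambda* = (-4)
  f(x*)   = 0

x* = (-2, 0), lambda* = (-4)


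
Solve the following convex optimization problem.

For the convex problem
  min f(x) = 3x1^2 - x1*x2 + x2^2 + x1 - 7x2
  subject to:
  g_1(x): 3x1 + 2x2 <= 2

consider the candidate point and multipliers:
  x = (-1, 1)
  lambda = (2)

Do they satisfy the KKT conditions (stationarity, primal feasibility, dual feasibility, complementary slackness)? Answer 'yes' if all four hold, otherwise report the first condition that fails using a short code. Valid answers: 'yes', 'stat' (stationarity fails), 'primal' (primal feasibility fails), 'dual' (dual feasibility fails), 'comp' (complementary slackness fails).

Gradient of f: grad f(x) = Q x + c = (-6, -4)
Constraint values g_i(x) = a_i^T x - b_i:
  g_1((-1, 1)) = -3
Stationarity residual: grad f(x) + sum_i lambda_i a_i = (0, 0)
  -> stationarity OK
Primal feasibility (all g_i <= 0): OK
Dual feasibility (all lambda_i >= 0): OK
Complementary slackness (lambda_i * g_i(x) = 0 for all i): FAILS

Verdict: the first failing condition is complementary_slackness -> comp.

comp


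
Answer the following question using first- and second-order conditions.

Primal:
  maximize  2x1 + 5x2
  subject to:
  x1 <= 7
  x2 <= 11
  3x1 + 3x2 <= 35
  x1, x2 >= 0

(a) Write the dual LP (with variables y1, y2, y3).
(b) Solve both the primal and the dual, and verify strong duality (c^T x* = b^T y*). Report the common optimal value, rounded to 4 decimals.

The standard primal-dual pair for 'max c^T x s.t. A x <= b, x >= 0' is:
  Dual:  min b^T y  s.t.  A^T y >= c,  y >= 0.

So the dual LP is:
  minimize  7y1 + 11y2 + 35y3
  subject to:
    y1 + 3y3 >= 2
    y2 + 3y3 >= 5
    y1, y2, y3 >= 0

Solving the primal: x* = (0.6667, 11).
  primal value c^T x* = 56.3333.
Solving the dual: y* = (0, 3, 0.6667).
  dual value b^T y* = 56.3333.
Strong duality: c^T x* = b^T y*. Confirmed.

56.3333


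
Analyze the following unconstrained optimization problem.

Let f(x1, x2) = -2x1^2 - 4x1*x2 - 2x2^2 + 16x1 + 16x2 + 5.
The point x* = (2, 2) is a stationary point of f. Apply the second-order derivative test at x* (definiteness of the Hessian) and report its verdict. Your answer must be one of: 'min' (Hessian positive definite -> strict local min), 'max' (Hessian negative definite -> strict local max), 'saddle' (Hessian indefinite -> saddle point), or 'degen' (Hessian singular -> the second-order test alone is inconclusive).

Compute the Hessian H = grad^2 f:
  H = [[-4, -4], [-4, -4]]
Verify stationarity: grad f(x*) = H x* + g = (0, 0).
Eigenvalues of H: -8, 0.
H has a zero eigenvalue (singular; negative semidefinite but not definite), so H is neither positive definite, negative definite, nor indefinite. The second-order test alone is inconclusive -> degen.
(Indeed, f is constant along the null direction of H through x*, so x* is not a strict local extremum.)

degen


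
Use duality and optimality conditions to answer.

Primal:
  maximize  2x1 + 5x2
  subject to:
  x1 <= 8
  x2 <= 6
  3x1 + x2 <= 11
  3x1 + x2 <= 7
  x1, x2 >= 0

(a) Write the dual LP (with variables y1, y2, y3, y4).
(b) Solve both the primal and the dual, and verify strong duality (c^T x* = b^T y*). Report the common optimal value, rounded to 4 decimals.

The standard primal-dual pair for 'max c^T x s.t. A x <= b, x >= 0' is:
  Dual:  min b^T y  s.t.  A^T y >= c,  y >= 0.

So the dual LP is:
  minimize  8y1 + 6y2 + 11y3 + 7y4
  subject to:
    y1 + 3y3 + 3y4 >= 2
    y2 + y3 + y4 >= 5
    y1, y2, y3, y4 >= 0

Solving the primal: x* = (0.3333, 6).
  primal value c^T x* = 30.6667.
Solving the dual: y* = (0, 4.3333, 0, 0.6667).
  dual value b^T y* = 30.6667.
Strong duality: c^T x* = b^T y*. Confirmed.

30.6667


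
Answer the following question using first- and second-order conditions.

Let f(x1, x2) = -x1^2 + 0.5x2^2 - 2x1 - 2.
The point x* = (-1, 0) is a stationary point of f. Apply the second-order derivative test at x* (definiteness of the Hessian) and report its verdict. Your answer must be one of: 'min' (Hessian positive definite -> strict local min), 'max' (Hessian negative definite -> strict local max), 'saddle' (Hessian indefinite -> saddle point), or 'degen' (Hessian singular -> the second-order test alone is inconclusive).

Compute the Hessian H = grad^2 f:
  H = [[-2, 0], [0, 1]]
Verify stationarity: grad f(x*) = H x* + g = (0, 0).
Eigenvalues of H: -2, 1.
Eigenvalues have mixed signs, so H is indefinite -> x* is a saddle point.

saddle


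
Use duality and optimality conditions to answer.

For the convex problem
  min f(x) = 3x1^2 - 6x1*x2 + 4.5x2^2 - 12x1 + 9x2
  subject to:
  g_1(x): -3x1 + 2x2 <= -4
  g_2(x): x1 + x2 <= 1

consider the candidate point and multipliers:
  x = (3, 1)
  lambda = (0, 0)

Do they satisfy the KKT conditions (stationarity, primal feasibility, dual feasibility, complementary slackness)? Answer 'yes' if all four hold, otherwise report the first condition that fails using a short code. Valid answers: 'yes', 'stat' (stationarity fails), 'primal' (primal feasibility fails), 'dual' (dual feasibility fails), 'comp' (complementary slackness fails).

Gradient of f: grad f(x) = Q x + c = (0, 0)
Constraint values g_i(x) = a_i^T x - b_i:
  g_1((3, 1)) = -3
  g_2((3, 1)) = 3
Stationarity residual: grad f(x) + sum_i lambda_i a_i = (0, 0)
  -> stationarity OK
Primal feasibility (all g_i <= 0): FAILS
Dual feasibility (all lambda_i >= 0): OK
Complementary slackness (lambda_i * g_i(x) = 0 for all i): OK

Verdict: the first failing condition is primal_feasibility -> primal.

primal


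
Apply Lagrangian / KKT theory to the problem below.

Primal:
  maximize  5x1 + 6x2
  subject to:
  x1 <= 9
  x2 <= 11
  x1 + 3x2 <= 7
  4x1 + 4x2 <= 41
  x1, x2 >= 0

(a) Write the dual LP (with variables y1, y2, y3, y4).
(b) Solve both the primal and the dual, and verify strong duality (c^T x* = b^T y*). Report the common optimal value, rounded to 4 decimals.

The standard primal-dual pair for 'max c^T x s.t. A x <= b, x >= 0' is:
  Dual:  min b^T y  s.t.  A^T y >= c,  y >= 0.

So the dual LP is:
  minimize  9y1 + 11y2 + 7y3 + 41y4
  subject to:
    y1 + y3 + 4y4 >= 5
    y2 + 3y3 + 4y4 >= 6
    y1, y2, y3, y4 >= 0

Solving the primal: x* = (7, 0).
  primal value c^T x* = 35.
Solving the dual: y* = (0, 0, 5, 0).
  dual value b^T y* = 35.
Strong duality: c^T x* = b^T y*. Confirmed.

35


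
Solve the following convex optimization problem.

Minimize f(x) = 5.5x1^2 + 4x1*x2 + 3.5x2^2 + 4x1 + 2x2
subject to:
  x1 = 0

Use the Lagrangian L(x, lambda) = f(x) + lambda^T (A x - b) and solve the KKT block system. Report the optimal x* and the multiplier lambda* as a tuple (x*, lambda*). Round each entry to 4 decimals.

Form the Lagrangian:
  L(x, lambda) = (1/2) x^T Q x + c^T x + lambda^T (A x - b)
Stationarity (grad_x L = 0): Q x + c + A^T lambda = 0.
Primal feasibility: A x = b.

This gives the KKT block system:
  [ Q   A^T ] [ x     ]   [-c ]
  [ A    0  ] [ lambda ] = [ b ]

Solving the linear system:
  x*      = (0, -0.2857)
  lambda* = (-2.8571)
  f(x*)   = -0.2857

x* = (0, -0.2857), lambda* = (-2.8571)


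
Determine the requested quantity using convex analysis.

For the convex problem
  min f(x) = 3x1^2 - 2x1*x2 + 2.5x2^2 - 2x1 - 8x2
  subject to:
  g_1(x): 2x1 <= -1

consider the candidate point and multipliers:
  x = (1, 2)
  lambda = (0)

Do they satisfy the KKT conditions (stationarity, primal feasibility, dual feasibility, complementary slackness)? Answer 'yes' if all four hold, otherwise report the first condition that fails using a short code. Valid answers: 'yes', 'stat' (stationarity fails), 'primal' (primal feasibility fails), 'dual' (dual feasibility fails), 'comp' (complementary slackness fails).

Gradient of f: grad f(x) = Q x + c = (0, 0)
Constraint values g_i(x) = a_i^T x - b_i:
  g_1((1, 2)) = 3
Stationarity residual: grad f(x) + sum_i lambda_i a_i = (0, 0)
  -> stationarity OK
Primal feasibility (all g_i <= 0): FAILS
Dual feasibility (all lambda_i >= 0): OK
Complementary slackness (lambda_i * g_i(x) = 0 for all i): OK

Verdict: the first failing condition is primal_feasibility -> primal.

primal


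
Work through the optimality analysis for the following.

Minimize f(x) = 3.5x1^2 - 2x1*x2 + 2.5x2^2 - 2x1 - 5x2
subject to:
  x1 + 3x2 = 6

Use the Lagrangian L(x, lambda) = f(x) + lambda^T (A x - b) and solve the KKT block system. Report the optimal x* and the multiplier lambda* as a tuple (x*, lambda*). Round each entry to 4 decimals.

Form the Lagrangian:
  L(x, lambda) = (1/2) x^T Q x + c^T x + lambda^T (A x - b)
Stationarity (grad_x L = 0): Q x + c + A^T lambda = 0.
Primal feasibility: A x = b.

This gives the KKT block system:
  [ Q   A^T ] [ x     ]   [-c ]
  [ A    0  ] [ lambda ] = [ b ]

Solving the linear system:
  x*      = (0.8625, 1.7125)
  lambda* = (-0.6125)
  f(x*)   = -3.3062

x* = (0.8625, 1.7125), lambda* = (-0.6125)


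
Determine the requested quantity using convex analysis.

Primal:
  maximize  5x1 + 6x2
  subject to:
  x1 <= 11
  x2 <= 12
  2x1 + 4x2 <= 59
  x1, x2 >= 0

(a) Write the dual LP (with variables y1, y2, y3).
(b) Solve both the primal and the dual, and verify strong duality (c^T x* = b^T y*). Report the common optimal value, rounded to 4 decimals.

The standard primal-dual pair for 'max c^T x s.t. A x <= b, x >= 0' is:
  Dual:  min b^T y  s.t.  A^T y >= c,  y >= 0.

So the dual LP is:
  minimize  11y1 + 12y2 + 59y3
  subject to:
    y1 + 2y3 >= 5
    y2 + 4y3 >= 6
    y1, y2, y3 >= 0

Solving the primal: x* = (11, 9.25).
  primal value c^T x* = 110.5.
Solving the dual: y* = (2, 0, 1.5).
  dual value b^T y* = 110.5.
Strong duality: c^T x* = b^T y*. Confirmed.

110.5


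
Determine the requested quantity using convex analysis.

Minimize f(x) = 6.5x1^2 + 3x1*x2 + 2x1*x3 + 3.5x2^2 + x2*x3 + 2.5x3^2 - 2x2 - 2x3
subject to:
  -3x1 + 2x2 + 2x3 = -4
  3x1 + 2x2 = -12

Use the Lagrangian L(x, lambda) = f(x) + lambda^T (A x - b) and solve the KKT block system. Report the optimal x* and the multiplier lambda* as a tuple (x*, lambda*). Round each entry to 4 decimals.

Form the Lagrangian:
  L(x, lambda) = (1/2) x^T Q x + c^T x + lambda^T (A x - b)
Stationarity (grad_x L = 0): Q x + c + A^T lambda = 0.
Primal feasibility: A x = b.

This gives the KKT block system:
  [ Q   A^T ] [ x     ]   [-c ]
  [ A    0  ] [ lambda ] = [ b ]

Solving the linear system:
  x*      = (-1.2694, -4.0959, 0.1919)
  lambda* = (3.8376, 13.3063)
  f(x*)   = 91.417

x* = (-1.2694, -4.0959, 0.1919), lambda* = (3.8376, 13.3063)


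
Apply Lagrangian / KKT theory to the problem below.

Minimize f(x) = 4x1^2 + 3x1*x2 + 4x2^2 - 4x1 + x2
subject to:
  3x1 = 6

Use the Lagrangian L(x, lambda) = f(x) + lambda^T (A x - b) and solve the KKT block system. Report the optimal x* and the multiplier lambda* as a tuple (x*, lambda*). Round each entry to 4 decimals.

Form the Lagrangian:
  L(x, lambda) = (1/2) x^T Q x + c^T x + lambda^T (A x - b)
Stationarity (grad_x L = 0): Q x + c + A^T lambda = 0.
Primal feasibility: A x = b.

This gives the KKT block system:
  [ Q   A^T ] [ x     ]   [-c ]
  [ A    0  ] [ lambda ] = [ b ]

Solving the linear system:
  x*      = (2, -0.875)
  lambda* = (-3.125)
  f(x*)   = 4.9375

x* = (2, -0.875), lambda* = (-3.125)


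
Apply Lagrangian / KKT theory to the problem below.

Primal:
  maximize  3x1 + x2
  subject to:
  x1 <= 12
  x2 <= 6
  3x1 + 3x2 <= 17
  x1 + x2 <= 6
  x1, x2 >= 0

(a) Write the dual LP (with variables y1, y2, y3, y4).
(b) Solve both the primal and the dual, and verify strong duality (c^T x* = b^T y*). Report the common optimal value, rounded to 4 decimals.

The standard primal-dual pair for 'max c^T x s.t. A x <= b, x >= 0' is:
  Dual:  min b^T y  s.t.  A^T y >= c,  y >= 0.

So the dual LP is:
  minimize  12y1 + 6y2 + 17y3 + 6y4
  subject to:
    y1 + 3y3 + y4 >= 3
    y2 + 3y3 + y4 >= 1
    y1, y2, y3, y4 >= 0

Solving the primal: x* = (5.6667, 0).
  primal value c^T x* = 17.
Solving the dual: y* = (0, 0, 1, 0).
  dual value b^T y* = 17.
Strong duality: c^T x* = b^T y*. Confirmed.

17


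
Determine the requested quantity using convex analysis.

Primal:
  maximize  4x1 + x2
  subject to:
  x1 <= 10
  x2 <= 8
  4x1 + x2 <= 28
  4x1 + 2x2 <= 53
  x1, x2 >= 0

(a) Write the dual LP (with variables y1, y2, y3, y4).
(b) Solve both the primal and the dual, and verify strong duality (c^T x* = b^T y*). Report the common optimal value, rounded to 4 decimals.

The standard primal-dual pair for 'max c^T x s.t. A x <= b, x >= 0' is:
  Dual:  min b^T y  s.t.  A^T y >= c,  y >= 0.

So the dual LP is:
  minimize  10y1 + 8y2 + 28y3 + 53y4
  subject to:
    y1 + 4y3 + 4y4 >= 4
    y2 + y3 + 2y4 >= 1
    y1, y2, y3, y4 >= 0

Solving the primal: x* = (7, 0).
  primal value c^T x* = 28.
Solving the dual: y* = (0, 0, 1, 0).
  dual value b^T y* = 28.
Strong duality: c^T x* = b^T y*. Confirmed.

28


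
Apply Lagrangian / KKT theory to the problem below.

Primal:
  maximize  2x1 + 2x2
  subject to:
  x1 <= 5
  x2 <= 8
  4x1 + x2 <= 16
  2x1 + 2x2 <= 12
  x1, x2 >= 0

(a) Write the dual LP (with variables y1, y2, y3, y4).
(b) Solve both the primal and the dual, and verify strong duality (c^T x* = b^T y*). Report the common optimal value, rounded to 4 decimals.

The standard primal-dual pair for 'max c^T x s.t. A x <= b, x >= 0' is:
  Dual:  min b^T y  s.t.  A^T y >= c,  y >= 0.

So the dual LP is:
  minimize  5y1 + 8y2 + 16y3 + 12y4
  subject to:
    y1 + 4y3 + 2y4 >= 2
    y2 + y3 + 2y4 >= 2
    y1, y2, y3, y4 >= 0

Solving the primal: x* = (3.3333, 2.6667).
  primal value c^T x* = 12.
Solving the dual: y* = (0, 0, 0, 1).
  dual value b^T y* = 12.
Strong duality: c^T x* = b^T y*. Confirmed.

12


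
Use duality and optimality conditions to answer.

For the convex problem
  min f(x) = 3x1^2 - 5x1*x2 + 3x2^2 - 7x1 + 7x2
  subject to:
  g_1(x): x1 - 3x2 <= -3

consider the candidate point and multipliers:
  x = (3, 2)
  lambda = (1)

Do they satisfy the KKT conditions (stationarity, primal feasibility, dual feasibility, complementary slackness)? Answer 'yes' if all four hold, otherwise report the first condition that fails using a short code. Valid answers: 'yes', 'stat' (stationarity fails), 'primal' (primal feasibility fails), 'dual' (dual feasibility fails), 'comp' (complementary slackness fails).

Gradient of f: grad f(x) = Q x + c = (1, 4)
Constraint values g_i(x) = a_i^T x - b_i:
  g_1((3, 2)) = 0
Stationarity residual: grad f(x) + sum_i lambda_i a_i = (2, 1)
  -> stationarity FAILS
Primal feasibility (all g_i <= 0): OK
Dual feasibility (all lambda_i >= 0): OK
Complementary slackness (lambda_i * g_i(x) = 0 for all i): OK

Verdict: the first failing condition is stationarity -> stat.

stat


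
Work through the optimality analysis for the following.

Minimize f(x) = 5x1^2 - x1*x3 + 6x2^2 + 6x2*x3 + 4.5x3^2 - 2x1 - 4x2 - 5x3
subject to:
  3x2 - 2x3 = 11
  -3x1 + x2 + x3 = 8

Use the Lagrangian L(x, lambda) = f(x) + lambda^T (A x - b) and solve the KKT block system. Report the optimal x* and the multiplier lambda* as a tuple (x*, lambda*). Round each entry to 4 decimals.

Form the Lagrangian:
  L(x, lambda) = (1/2) x^T Q x + c^T x + lambda^T (A x - b)
Stationarity (grad_x L = 0): Q x + c + A^T lambda = 0.
Primal feasibility: A x = b.

This gives the KKT block system:
  [ Q   A^T ] [ x     ]   [-c ]
  [ A    0  ] [ lambda ] = [ b ]

Solving the linear system:
  x*      = (-2.2666, 2.68, -1.4799)
  lambda* = (-3.8507, -7.7288)
  f(x*)   = 52.7004

x* = (-2.2666, 2.68, -1.4799), lambda* = (-3.8507, -7.7288)


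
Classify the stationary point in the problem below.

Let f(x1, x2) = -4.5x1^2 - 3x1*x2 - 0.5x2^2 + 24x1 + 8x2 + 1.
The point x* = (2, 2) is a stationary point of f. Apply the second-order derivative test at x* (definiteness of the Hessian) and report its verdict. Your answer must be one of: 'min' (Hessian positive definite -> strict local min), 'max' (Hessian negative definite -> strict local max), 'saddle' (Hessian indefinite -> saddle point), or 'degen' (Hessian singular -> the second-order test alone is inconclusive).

Compute the Hessian H = grad^2 f:
  H = [[-9, -3], [-3, -1]]
Verify stationarity: grad f(x*) = H x* + g = (0, 0).
Eigenvalues of H: -10, 0.
H has a zero eigenvalue (singular; negative semidefinite but not definite), so H is neither positive definite, negative definite, nor indefinite. The second-order test alone is inconclusive -> degen.
(Indeed, f is constant along the null direction of H through x*, so x* is not a strict local extremum.)

degen


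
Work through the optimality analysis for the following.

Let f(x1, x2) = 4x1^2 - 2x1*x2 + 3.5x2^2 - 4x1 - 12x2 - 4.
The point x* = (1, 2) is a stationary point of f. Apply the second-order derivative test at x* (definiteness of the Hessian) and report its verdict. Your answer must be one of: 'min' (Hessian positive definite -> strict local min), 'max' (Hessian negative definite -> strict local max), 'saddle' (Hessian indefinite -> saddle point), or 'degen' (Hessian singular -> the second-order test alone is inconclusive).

Compute the Hessian H = grad^2 f:
  H = [[8, -2], [-2, 7]]
Verify stationarity: grad f(x*) = H x* + g = (0, 0).
Eigenvalues of H: 5.4384, 9.5616.
Both eigenvalues > 0, so H is positive definite -> x* is a strict local min.

min


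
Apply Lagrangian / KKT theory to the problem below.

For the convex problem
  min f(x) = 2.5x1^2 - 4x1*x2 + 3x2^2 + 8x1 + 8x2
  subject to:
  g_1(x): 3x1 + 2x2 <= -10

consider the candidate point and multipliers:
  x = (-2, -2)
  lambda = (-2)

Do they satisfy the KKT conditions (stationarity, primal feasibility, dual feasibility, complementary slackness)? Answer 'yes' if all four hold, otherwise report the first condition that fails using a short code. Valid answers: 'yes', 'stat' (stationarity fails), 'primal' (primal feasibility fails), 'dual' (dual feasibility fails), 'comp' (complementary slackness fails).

Gradient of f: grad f(x) = Q x + c = (6, 4)
Constraint values g_i(x) = a_i^T x - b_i:
  g_1((-2, -2)) = 0
Stationarity residual: grad f(x) + sum_i lambda_i a_i = (0, 0)
  -> stationarity OK
Primal feasibility (all g_i <= 0): OK
Dual feasibility (all lambda_i >= 0): FAILS
Complementary slackness (lambda_i * g_i(x) = 0 for all i): OK

Verdict: the first failing condition is dual_feasibility -> dual.

dual
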